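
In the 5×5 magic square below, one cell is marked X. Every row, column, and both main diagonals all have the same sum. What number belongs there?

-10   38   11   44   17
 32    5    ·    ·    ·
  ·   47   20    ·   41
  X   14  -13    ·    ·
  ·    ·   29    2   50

Row 1 is complete and sums to 100; that is the magic constant.
The remaining cell in column 2 is (5,2) = 100 − 104 = -4.
From column 3, 100 − (11 + 20 + (-13) + 29) gives (2,3) = 53.
Using main diagonal: -10 + 5 + 20 + 50 + ? → (4,4) = 100 − 65 = 35.
Row 5 must total 100; the given cells sum to 77, so (5,1) = 23.
Anti-diagonal needs 100; the known cells sum to 74, so (2,4) = 26.
From row 2, 100 − (32 + 5 + 53 + 26) gives (2,5) = -16.
Column 4: 44 + 26 + 35 + 2 + ? = 100, so (3,4) = -7.
From column 5, 100 − (17 + (-16) + 41 + 50) gives (4,5) = 8.
Using row 3: 47 + 20 + (-7) + 41 + ? → (3,1) = 100 − 101 = -1.
Using row 4: 14 + (-13) + 35 + 8 + ? → (4,1) = 100 − 44 = 56.

56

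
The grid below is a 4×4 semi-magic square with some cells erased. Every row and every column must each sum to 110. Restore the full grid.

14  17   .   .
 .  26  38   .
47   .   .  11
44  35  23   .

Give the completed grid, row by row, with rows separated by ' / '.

14 17 29 50 / 5 26 38 41 / 47 32 20 11 / 44 35 23 8

Row 4: 44 + 35 + 23 + ? = 110, so (4,4) = 8.
Column 1: 14 + 47 + 44 + ? = 110, so (2,1) = 5.
From column 2, 110 − (17 + 26 + 35) gives (3,2) = 32.
Using row 2: 5 + 26 + 38 + ? → (2,4) = 110 − 69 = 41.
Row 3 must total 110; the given cells sum to 90, so (3,3) = 20.
Column 3 must total 110; the given cells sum to 81, so (1,3) = 29.
The remaining cell in column 4 is (1,4) = 110 − 60 = 50.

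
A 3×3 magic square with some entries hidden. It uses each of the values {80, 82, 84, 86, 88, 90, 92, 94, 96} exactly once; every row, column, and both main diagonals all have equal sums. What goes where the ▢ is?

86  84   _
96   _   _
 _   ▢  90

92

The 9 entries sum to 792, so each line sums to 792/3 = 264.
From row 1, 264 − (86 + 84) gives (1,3) = 94.
From column 1, 264 − (86 + 96) gives (3,1) = 82.
Column 3 needs 264; the known cells sum to 184, so (2,3) = 80.
The remaining cell in main diagonal is (2,2) = 264 − 176 = 88.
Row 3 needs 264; the known cells sum to 172, so (3,2) = 92.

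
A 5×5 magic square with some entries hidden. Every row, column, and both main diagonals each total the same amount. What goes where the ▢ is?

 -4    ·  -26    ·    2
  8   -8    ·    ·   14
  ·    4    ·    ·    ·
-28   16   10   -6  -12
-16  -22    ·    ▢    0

6

Row 4 is complete and sums to -20; that is the magic constant.
Column 1: -4 + 8 + (-28) + (-16) + ? = -20, so (3,1) = 20.
Column 2 must total -20; the given cells sum to -10, so (1,2) = -10.
Using column 5: 2 + 14 + (-12) + 0 + ? → (3,5) = -20 − 4 = -24.
The remaining cell in main diagonal is (3,3) = -20 − (-18) = -2.
Anti-diagonal needs -20; the known cells sum to 0, so (2,4) = -20.
Row 1 must total -20; the given cells sum to -38, so (1,4) = 18.
From row 2, -20 − (8 + (-8) + (-20) + 14) gives (2,3) = -14.
Row 3 must total -20; the given cells sum to -2, so (3,4) = -18.
From column 3, -20 − (-26 + (-14) + (-2) + 10) gives (5,3) = 12.
Using column 4: 18 + (-20) + (-18) + (-6) + ? → (5,4) = -20 − (-26) = 6.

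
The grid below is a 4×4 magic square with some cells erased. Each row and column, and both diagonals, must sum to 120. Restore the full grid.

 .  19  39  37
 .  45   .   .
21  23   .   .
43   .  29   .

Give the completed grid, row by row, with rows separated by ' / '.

Row 1 needs 120; the known cells sum to 95, so (1,1) = 25.
Column 1 must total 120; the given cells sum to 89, so (2,1) = 31.
Using column 2: 19 + 45 + 23 + ? → (4,2) = 120 − 87 = 33.
Anti-diagonal needs 120; the known cells sum to 103, so (2,3) = 17.
Row 2 must total 120; the given cells sum to 93, so (2,4) = 27.
Row 4 needs 120; the known cells sum to 105, so (4,4) = 15.
From column 3, 120 − (39 + 17 + 29) gives (3,3) = 35.
The remaining cell in column 4 is (3,4) = 120 − 79 = 41.

25 19 39 37 / 31 45 17 27 / 21 23 35 41 / 43 33 29 15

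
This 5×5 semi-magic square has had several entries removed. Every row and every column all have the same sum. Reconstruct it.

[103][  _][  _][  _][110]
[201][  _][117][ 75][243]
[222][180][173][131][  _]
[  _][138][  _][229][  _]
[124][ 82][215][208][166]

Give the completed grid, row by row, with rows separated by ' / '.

103 236 194 152 110 / 201 159 117 75 243 / 222 180 173 131 89 / 145 138 96 229 187 / 124 82 215 208 166

Row 5 is already complete: 124 + 82 + 215 + 208 + 166 = 795, so that is the magic constant.
Row 2 needs 795; the known cells sum to 636, so (2,2) = 159.
Row 3 must total 795; the given cells sum to 706, so (3,5) = 89.
The remaining cell in column 1 is (4,1) = 795 − 650 = 145.
Column 2: 159 + 180 + 138 + 82 + ? = 795, so (1,2) = 236.
Column 4 needs 795; the known cells sum to 643, so (1,4) = 152.
The remaining cell in column 5 is (4,5) = 795 − 608 = 187.
Row 1 must total 795; the given cells sum to 601, so (1,3) = 194.
Row 4 needs 795; the known cells sum to 699, so (4,3) = 96.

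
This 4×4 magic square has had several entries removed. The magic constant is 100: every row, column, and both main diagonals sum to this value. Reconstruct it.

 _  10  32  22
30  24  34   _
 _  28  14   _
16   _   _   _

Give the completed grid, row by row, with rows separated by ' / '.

Using row 1: 10 + 32 + 22 + ? → (1,1) = 100 − 64 = 36.
The remaining cell in row 2 is (2,4) = 100 − 88 = 12.
Column 1: 36 + 30 + 16 + ? = 100, so (3,1) = 18.
Column 2: 10 + 24 + 28 + ? = 100, so (4,2) = 38.
Column 3 needs 100; the known cells sum to 80, so (4,3) = 20.
Main diagonal: 36 + 24 + 14 + ? = 100, so (4,4) = 26.
The remaining cell in row 3 is (3,4) = 100 − 60 = 40.

36 10 32 22 / 30 24 34 12 / 18 28 14 40 / 16 38 20 26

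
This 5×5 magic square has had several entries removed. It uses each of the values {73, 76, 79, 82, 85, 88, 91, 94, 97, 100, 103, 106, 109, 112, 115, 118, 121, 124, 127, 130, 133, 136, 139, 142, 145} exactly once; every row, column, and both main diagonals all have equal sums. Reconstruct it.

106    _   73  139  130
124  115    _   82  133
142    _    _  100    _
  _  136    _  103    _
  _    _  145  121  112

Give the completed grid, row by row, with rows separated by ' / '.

The 25 entries sum to 2725, so each line sums to 2725/5 = 545.
Using row 1: 106 + 73 + 139 + 130 + ? → (1,2) = 545 − 448 = 97.
The remaining cell in row 2 is (2,3) = 545 − 454 = 91.
Main diagonal must total 545; the given cells sum to 436, so (3,3) = 109.
Anti-diagonal: 130 + 82 + 109 + 136 + ? = 545, so (5,1) = 88.
Row 5: 88 + 145 + 121 + 112 + ? = 545, so (5,2) = 79.
From column 1, 545 − (106 + 124 + 142 + 88) gives (4,1) = 85.
From column 2, 545 − (97 + 115 + 136 + 79) gives (3,2) = 118.
The remaining cell in column 3 is (4,3) = 545 − 418 = 127.
Using row 3: 142 + 118 + 109 + 100 + ? → (3,5) = 545 − 469 = 76.
Row 4: 85 + 136 + 127 + 103 + ? = 545, so (4,5) = 94.

106 97 73 139 130 / 124 115 91 82 133 / 142 118 109 100 76 / 85 136 127 103 94 / 88 79 145 121 112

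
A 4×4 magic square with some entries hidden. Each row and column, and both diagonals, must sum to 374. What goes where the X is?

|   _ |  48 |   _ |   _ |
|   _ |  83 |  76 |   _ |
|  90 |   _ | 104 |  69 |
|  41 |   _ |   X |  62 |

From row 3, 374 − (90 + 104 + 69) gives (3,2) = 111.
Column 2: 48 + 83 + 111 + ? = 374, so (4,2) = 132.
Using main diagonal: 83 + 104 + 62 + ? → (1,1) = 374 − 249 = 125.
Using anti-diagonal: 76 + 111 + 41 + ? → (1,4) = 374 − 228 = 146.
Using row 1: 125 + 48 + 146 + ? → (1,3) = 374 − 319 = 55.
Using row 4: 41 + 132 + 62 + ? → (4,3) = 374 − 235 = 139.

139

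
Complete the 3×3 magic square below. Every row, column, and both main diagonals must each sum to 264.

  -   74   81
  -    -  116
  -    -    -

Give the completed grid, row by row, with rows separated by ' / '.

109 74 81 / 60 88 116 / 95 102 67

From row 1, 264 − (74 + 81) gives (1,1) = 109.
Column 3 needs 264; the known cells sum to 197, so (3,3) = 67.
From main diagonal, 264 − (109 + 67) gives (2,2) = 88.
Anti-diagonal needs 264; the known cells sum to 169, so (3,1) = 95.
Row 2: 88 + 116 + ? = 264, so (2,1) = 60.
Row 3 must total 264; the given cells sum to 162, so (3,2) = 102.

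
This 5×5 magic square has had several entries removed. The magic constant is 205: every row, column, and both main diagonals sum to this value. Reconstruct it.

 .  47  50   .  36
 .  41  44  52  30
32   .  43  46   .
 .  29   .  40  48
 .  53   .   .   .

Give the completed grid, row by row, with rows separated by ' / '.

The remaining cell in row 2 is (2,1) = 205 − 167 = 38.
From column 2, 205 − (47 + 41 + 29 + 53) gives (3,2) = 35.
From anti-diagonal, 205 − (36 + 52 + 43 + 29) gives (5,1) = 45.
Row 3 must total 205; the given cells sum to 156, so (3,5) = 49.
The remaining cell in column 5 is (5,5) = 205 − 163 = 42.
Main diagonal needs 205; the known cells sum to 166, so (1,1) = 39.
From row 1, 205 − (39 + 47 + 50 + 36) gives (1,4) = 33.
The remaining cell in column 1 is (4,1) = 205 − 154 = 51.
Column 4 must total 205; the given cells sum to 171, so (5,4) = 34.
The remaining cell in row 4 is (4,3) = 205 − 168 = 37.
Row 5: 45 + 53 + 34 + 42 + ? = 205, so (5,3) = 31.

39 47 50 33 36 / 38 41 44 52 30 / 32 35 43 46 49 / 51 29 37 40 48 / 45 53 31 34 42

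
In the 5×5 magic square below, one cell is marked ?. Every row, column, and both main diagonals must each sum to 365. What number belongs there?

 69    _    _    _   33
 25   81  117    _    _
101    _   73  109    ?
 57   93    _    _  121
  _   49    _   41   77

From column 1, 365 − (69 + 25 + 101 + 57) gives (5,1) = 113.
Main diagonal: 69 + 81 + 73 + 77 + ? = 365, so (4,4) = 65.
The remaining cell in anti-diagonal is (2,4) = 365 − 312 = 53.
From row 2, 365 − (25 + 81 + 117 + 53) gives (2,5) = 89.
The remaining cell in row 4 is (4,3) = 365 − 336 = 29.
Row 5: 113 + 49 + 41 + 77 + ? = 365, so (5,3) = 85.
Column 3 must total 365; the given cells sum to 304, so (1,3) = 61.
Using column 4: 53 + 109 + 65 + 41 + ? → (1,4) = 365 − 268 = 97.
Column 5: 33 + 89 + 121 + 77 + ? = 365, so (3,5) = 45.

45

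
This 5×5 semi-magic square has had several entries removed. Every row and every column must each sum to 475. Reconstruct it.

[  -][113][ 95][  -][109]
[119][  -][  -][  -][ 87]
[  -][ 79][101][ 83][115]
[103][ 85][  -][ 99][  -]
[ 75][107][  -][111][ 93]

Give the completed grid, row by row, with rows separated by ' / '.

The remaining cell in row 3 is (3,1) = 475 − 378 = 97.
Row 5: 75 + 107 + 111 + 93 + ? = 475, so (5,3) = 89.
Column 1 must total 475; the given cells sum to 394, so (1,1) = 81.
Column 2 needs 475; the known cells sum to 384, so (2,2) = 91.
The remaining cell in column 5 is (4,5) = 475 − 404 = 71.
From row 1, 475 − (81 + 113 + 95 + 109) gives (1,4) = 77.
Row 4 needs 475; the known cells sum to 358, so (4,3) = 117.
Using column 3: 95 + 101 + 117 + 89 + ? → (2,3) = 475 − 402 = 73.
Column 4 needs 475; the known cells sum to 370, so (2,4) = 105.

81 113 95 77 109 / 119 91 73 105 87 / 97 79 101 83 115 / 103 85 117 99 71 / 75 107 89 111 93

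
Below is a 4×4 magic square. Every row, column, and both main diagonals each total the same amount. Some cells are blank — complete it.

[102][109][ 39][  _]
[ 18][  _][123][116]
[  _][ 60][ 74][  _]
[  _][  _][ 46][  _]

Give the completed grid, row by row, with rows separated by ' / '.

102 109 39 32 / 18 25 123 116 / 95 60 74 53 / 67 88 46 81

Column 3 is already complete: 39 + 123 + 74 + 46 = 282, so that is the magic constant.
The remaining cell in row 1 is (1,4) = 282 − 250 = 32.
Row 2 must total 282; the given cells sum to 257, so (2,2) = 25.
The remaining cell in column 2 is (4,2) = 282 − 194 = 88.
Using main diagonal: 102 + 25 + 74 + ? → (4,4) = 282 − 201 = 81.
From anti-diagonal, 282 − (32 + 123 + 60) gives (4,1) = 67.
Column 1 must total 282; the given cells sum to 187, so (3,1) = 95.
The remaining cell in column 4 is (3,4) = 282 − 229 = 53.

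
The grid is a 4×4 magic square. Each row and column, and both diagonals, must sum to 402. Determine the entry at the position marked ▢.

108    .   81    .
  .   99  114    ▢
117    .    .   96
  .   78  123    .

Column 3 needs 402; the known cells sum to 318, so (3,3) = 84.
Main diagonal must total 402; the given cells sum to 291, so (4,4) = 111.
Row 3 must total 402; the given cells sum to 297, so (3,2) = 105.
The remaining cell in row 4 is (4,1) = 402 − 312 = 90.
From column 1, 402 − (108 + 117 + 90) gives (2,1) = 87.
Column 2 needs 402; the known cells sum to 282, so (1,2) = 120.
Anti-diagonal must total 402; the given cells sum to 309, so (1,4) = 93.
The remaining cell in row 2 is (2,4) = 402 − 300 = 102.

102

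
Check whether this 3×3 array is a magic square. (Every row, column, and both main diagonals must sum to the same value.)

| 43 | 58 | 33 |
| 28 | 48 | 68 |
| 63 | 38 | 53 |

Row 1: 43 + 58 + 33 = 134.
Row 2: 28 + 48 + 68 = 144.
Row 3: 63 + 38 + 53 = 154.
Column 1: 43 + 28 + 63 = 134.
Column 2: 58 + 48 + 38 = 144.
Column 3: 33 + 68 + 53 = 154.
Main diagonal: 43 + 48 + 53 = 144.
Anti-diagonal: 33 + 48 + 63 = 144.

No — main diagonal sums to 144 but column 1 sums to 134.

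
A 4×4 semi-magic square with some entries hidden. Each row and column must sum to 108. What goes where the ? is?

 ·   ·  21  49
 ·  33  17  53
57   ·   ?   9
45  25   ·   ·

Row 2: 33 + 17 + 53 + ? = 108, so (2,1) = 5.
From column 1, 108 − (5 + 57 + 45) gives (1,1) = 1.
From column 4, 108 − (49 + 53 + 9) gives (4,4) = -3.
Row 1: 1 + 21 + 49 + ? = 108, so (1,2) = 37.
Row 4 must total 108; the given cells sum to 67, so (4,3) = 41.
Column 2: 37 + 33 + 25 + ? = 108, so (3,2) = 13.
From column 3, 108 − (21 + 17 + 41) gives (3,3) = 29.

29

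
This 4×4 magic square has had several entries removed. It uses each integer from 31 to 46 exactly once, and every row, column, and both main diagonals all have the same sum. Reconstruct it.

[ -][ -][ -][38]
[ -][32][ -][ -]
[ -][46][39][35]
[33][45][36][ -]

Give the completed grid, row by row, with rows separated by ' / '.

The entries are 31 through 46, which sum to 616, so each line sums to 616/4 = 154.
Row 3 needs 154; the known cells sum to 120, so (3,1) = 34.
Row 4 must total 154; the given cells sum to 114, so (4,4) = 40.
Using column 2: 32 + 46 + 45 + ? → (1,2) = 154 − 123 = 31.
Column 4 needs 154; the known cells sum to 113, so (2,4) = 41.
From main diagonal, 154 − (32 + 39 + 40) gives (1,1) = 43.
The remaining cell in anti-diagonal is (2,3) = 154 − 117 = 37.
Row 1: 43 + 31 + 38 + ? = 154, so (1,3) = 42.
Row 2 must total 154; the given cells sum to 110, so (2,1) = 44.

43 31 42 38 / 44 32 37 41 / 34 46 39 35 / 33 45 36 40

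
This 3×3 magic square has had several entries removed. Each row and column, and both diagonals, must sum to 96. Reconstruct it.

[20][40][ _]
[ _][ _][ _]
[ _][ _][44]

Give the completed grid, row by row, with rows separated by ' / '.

20 40 36 / 48 32 16 / 28 24 44

Row 1: 20 + 40 + ? = 96, so (1,3) = 36.
The remaining cell in column 3 is (2,3) = 96 − 80 = 16.
Using main diagonal: 20 + 44 + ? → (2,2) = 96 − 64 = 32.
Anti-diagonal must total 96; the given cells sum to 68, so (3,1) = 28.
Using row 2: 32 + 16 + ? → (2,1) = 96 − 48 = 48.
Row 3 needs 96; the known cells sum to 72, so (3,2) = 24.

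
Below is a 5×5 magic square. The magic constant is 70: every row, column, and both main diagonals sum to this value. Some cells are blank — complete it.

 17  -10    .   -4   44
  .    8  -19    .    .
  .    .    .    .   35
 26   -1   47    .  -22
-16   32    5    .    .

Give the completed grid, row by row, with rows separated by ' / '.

The remaining cell in row 1 is (1,3) = 70 − 47 = 23.
Row 4 must total 70; the given cells sum to 50, so (4,4) = 20.
The remaining cell in column 2 is (3,2) = 70 − 29 = 41.
Column 3: 23 + (-19) + 47 + 5 + ? = 70, so (3,3) = 14.
Main diagonal: 17 + 8 + 14 + 20 + ? = 70, so (5,5) = 11.
Anti-diagonal needs 70; the known cells sum to 41, so (2,4) = 29.
From row 5, 70 − (-16 + 32 + 5 + 11) gives (5,4) = 38.
From column 4, 70 − (-4 + 29 + 20 + 38) gives (3,4) = -13.
Column 5 must total 70; the given cells sum to 68, so (2,5) = 2.
Using row 2: 8 + (-19) + 29 + 2 + ? → (2,1) = 70 − 20 = 50.
Row 3 must total 70; the given cells sum to 77, so (3,1) = -7.

17 -10 23 -4 44 / 50 8 -19 29 2 / -7 41 14 -13 35 / 26 -1 47 20 -22 / -16 32 5 38 11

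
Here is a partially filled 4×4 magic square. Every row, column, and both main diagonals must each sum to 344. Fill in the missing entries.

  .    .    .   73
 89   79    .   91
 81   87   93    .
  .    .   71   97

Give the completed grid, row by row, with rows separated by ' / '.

75 101 95 73 / 89 79 85 91 / 81 87 93 83 / 99 77 71 97

Row 2 needs 344; the known cells sum to 259, so (2,3) = 85.
From row 3, 344 − (81 + 87 + 93) gives (3,4) = 83.
Column 3: 85 + 93 + 71 + ? = 344, so (1,3) = 95.
Main diagonal: 79 + 93 + 97 + ? = 344, so (1,1) = 75.
Anti-diagonal needs 344; the known cells sum to 245, so (4,1) = 99.
The remaining cell in row 1 is (1,2) = 344 − 243 = 101.
Row 4: 99 + 71 + 97 + ? = 344, so (4,2) = 77.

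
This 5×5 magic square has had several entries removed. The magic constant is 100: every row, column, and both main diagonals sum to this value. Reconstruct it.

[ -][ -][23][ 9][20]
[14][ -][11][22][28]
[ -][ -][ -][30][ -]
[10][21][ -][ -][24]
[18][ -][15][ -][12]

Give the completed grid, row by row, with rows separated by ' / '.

31 17 23 9 20 / 14 25 11 22 28 / 27 8 19 30 16 / 10 21 32 13 24 / 18 29 15 26 12

Row 2: 14 + 11 + 22 + 28 + ? = 100, so (2,2) = 25.
Using column 5: 20 + 28 + 24 + 12 + ? → (3,5) = 100 − 84 = 16.
Using anti-diagonal: 20 + 22 + 21 + 18 + ? → (3,3) = 100 − 81 = 19.
The remaining cell in column 3 is (4,3) = 100 − 68 = 32.
Row 4 needs 100; the known cells sum to 87, so (4,4) = 13.
From column 4, 100 − (9 + 22 + 30 + 13) gives (5,4) = 26.
Using main diagonal: 25 + 19 + 13 + 12 + ? → (1,1) = 100 − 69 = 31.
Row 1 must total 100; the given cells sum to 83, so (1,2) = 17.
The remaining cell in row 5 is (5,2) = 100 − 71 = 29.
Column 1 needs 100; the known cells sum to 73, so (3,1) = 27.
From column 2, 100 − (17 + 25 + 21 + 29) gives (3,2) = 8.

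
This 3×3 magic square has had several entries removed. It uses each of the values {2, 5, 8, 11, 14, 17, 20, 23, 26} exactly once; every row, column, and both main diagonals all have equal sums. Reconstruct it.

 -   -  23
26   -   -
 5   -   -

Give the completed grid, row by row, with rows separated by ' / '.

11 8 23 / 26 14 2 / 5 20 17

The 9 entries sum to 126, so each line sums to 126/3 = 42.
Using column 1: 26 + 5 + ? → (1,1) = 42 − 31 = 11.
Anti-diagonal: 23 + 5 + ? = 42, so (2,2) = 14.
Using row 1: 11 + 23 + ? → (1,2) = 42 − 34 = 8.
Using row 2: 26 + 14 + ? → (2,3) = 42 − 40 = 2.
Column 2: 8 + 14 + ? = 42, so (3,2) = 20.
From column 3, 42 − (23 + 2) gives (3,3) = 17.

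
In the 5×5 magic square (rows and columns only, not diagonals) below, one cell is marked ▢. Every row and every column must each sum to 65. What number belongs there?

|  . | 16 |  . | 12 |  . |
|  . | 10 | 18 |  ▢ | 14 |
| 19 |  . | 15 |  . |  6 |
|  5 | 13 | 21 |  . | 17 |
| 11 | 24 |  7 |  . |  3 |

The remaining cell in row 4 is (4,4) = 65 − 56 = 9.
Using row 5: 11 + 24 + 7 + 3 + ? → (5,4) = 65 − 45 = 20.
Column 2 needs 65; the known cells sum to 63, so (3,2) = 2.
From column 3, 65 − (18 + 15 + 21 + 7) gives (1,3) = 4.
Column 5 needs 65; the known cells sum to 40, so (1,5) = 25.
Row 1: 16 + 4 + 12 + 25 + ? = 65, so (1,1) = 8.
Row 3: 19 + 2 + 15 + 6 + ? = 65, so (3,4) = 23.
From column 1, 65 − (8 + 19 + 5 + 11) gives (2,1) = 22.
Column 4 must total 65; the given cells sum to 64, so (2,4) = 1.

1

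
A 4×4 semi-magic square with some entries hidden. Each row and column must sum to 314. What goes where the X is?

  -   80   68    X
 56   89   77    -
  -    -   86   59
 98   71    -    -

101

Row 2: 56 + 89 + 77 + ? = 314, so (2,4) = 92.
Column 2: 80 + 89 + 71 + ? = 314, so (3,2) = 74.
Column 3 must total 314; the given cells sum to 231, so (4,3) = 83.
Row 3 needs 314; the known cells sum to 219, so (3,1) = 95.
The remaining cell in row 4 is (4,4) = 314 − 252 = 62.
From column 1, 314 − (56 + 95 + 98) gives (1,1) = 65.
From column 4, 314 − (92 + 59 + 62) gives (1,4) = 101.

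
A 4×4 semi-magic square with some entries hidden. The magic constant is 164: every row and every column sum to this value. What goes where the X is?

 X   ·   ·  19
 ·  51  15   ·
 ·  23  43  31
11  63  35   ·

47

Row 3 needs 164; the known cells sum to 97, so (3,1) = 67.
Row 4 must total 164; the given cells sum to 109, so (4,4) = 55.
From column 2, 164 − (51 + 23 + 63) gives (1,2) = 27.
The remaining cell in column 3 is (1,3) = 164 − 93 = 71.
The remaining cell in column 4 is (2,4) = 164 − 105 = 59.
Row 1 must total 164; the given cells sum to 117, so (1,1) = 47.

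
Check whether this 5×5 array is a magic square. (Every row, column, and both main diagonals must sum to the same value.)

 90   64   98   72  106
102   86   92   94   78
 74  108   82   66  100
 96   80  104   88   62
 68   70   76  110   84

Row 1: 90 + 64 + 98 + 72 + 106 = 430.
Row 2: 102 + 86 + 92 + 94 + 78 = 452.
Row 3: 74 + 108 + 82 + 66 + 100 = 430.
Row 4: 96 + 80 + 104 + 88 + 62 = 430.
Row 5: 68 + 70 + 76 + 110 + 84 = 408.
Column 1: 90 + 102 + 74 + 96 + 68 = 430.
Column 2: 64 + 86 + 108 + 80 + 70 = 408.
Column 3: 98 + 92 + 82 + 104 + 76 = 452.
Column 4: 72 + 94 + 66 + 88 + 110 = 430.
Column 5: 106 + 78 + 100 + 62 + 84 = 430.
Main diagonal: 90 + 86 + 82 + 88 + 84 = 430.
Anti-diagonal: 106 + 94 + 82 + 80 + 68 = 430.

No — row 3 sums to 430 but row 5 sums to 408.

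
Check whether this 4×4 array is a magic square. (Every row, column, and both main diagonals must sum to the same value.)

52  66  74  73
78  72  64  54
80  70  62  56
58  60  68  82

Row 1: 52 + 66 + 74 + 73 = 265.
Row 2: 78 + 72 + 64 + 54 = 268.
Row 3: 80 + 70 + 62 + 56 = 268.
Row 4: 58 + 60 + 68 + 82 = 268.
Column 1: 52 + 78 + 80 + 58 = 268.
Column 2: 66 + 72 + 70 + 60 = 268.
Column 3: 74 + 64 + 62 + 68 = 268.
Column 4: 73 + 54 + 56 + 82 = 265.
Main diagonal: 52 + 72 + 62 + 82 = 268.
Anti-diagonal: 73 + 64 + 70 + 58 = 265.

No — column 4 sums to 265 but row 2 sums to 268.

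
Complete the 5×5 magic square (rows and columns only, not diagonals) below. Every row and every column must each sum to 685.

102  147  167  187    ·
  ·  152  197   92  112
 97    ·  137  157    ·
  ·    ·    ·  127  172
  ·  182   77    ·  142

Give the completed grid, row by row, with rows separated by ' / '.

102 147 167 187 82 / 132 152 197 92 112 / 97 117 137 157 177 / 192 87 107 127 172 / 162 182 77 122 142

Row 1 must total 685; the given cells sum to 603, so (1,5) = 82.
From row 2, 685 − (152 + 197 + 92 + 112) gives (2,1) = 132.
Using column 3: 167 + 197 + 137 + 77 + ? → (4,3) = 685 − 578 = 107.
Using column 4: 187 + 92 + 157 + 127 + ? → (5,4) = 685 − 563 = 122.
Column 5: 82 + 112 + 172 + 142 + ? = 685, so (3,5) = 177.
Row 3: 97 + 137 + 157 + 177 + ? = 685, so (3,2) = 117.
The remaining cell in row 5 is (5,1) = 685 − 523 = 162.
The remaining cell in column 1 is (4,1) = 685 − 493 = 192.
From column 2, 685 − (147 + 152 + 117 + 182) gives (4,2) = 87.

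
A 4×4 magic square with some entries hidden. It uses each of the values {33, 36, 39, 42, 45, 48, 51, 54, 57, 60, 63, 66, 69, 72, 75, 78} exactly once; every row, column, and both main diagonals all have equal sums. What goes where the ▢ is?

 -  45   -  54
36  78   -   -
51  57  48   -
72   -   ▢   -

75

The 16 entries sum to 888, so each line sums to 888/4 = 222.
The remaining cell in row 3 is (3,4) = 222 − 156 = 66.
The remaining cell in column 1 is (1,1) = 222 − 159 = 63.
Using column 2: 45 + 78 + 57 + ? → (4,2) = 222 − 180 = 42.
Main diagonal must total 222; the given cells sum to 189, so (4,4) = 33.
Anti-diagonal needs 222; the known cells sum to 183, so (2,3) = 39.
From row 1, 222 − (63 + 45 + 54) gives (1,3) = 60.
Row 2 needs 222; the known cells sum to 153, so (2,4) = 69.
The remaining cell in row 4 is (4,3) = 222 − 147 = 75.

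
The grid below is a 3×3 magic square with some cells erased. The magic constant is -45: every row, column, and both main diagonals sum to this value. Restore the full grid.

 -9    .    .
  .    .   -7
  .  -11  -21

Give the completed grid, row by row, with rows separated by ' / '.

-9 -19 -17 / -23 -15 -7 / -13 -11 -21

Row 3 needs -45; the known cells sum to -32, so (3,1) = -13.
The remaining cell in column 1 is (2,1) = -45 − (-22) = -23.
Using column 3: -7 + (-21) + ? → (1,3) = -45 − (-28) = -17.
The remaining cell in main diagonal is (2,2) = -45 − (-30) = -15.
Row 1: -9 + (-17) + ? = -45, so (1,2) = -19.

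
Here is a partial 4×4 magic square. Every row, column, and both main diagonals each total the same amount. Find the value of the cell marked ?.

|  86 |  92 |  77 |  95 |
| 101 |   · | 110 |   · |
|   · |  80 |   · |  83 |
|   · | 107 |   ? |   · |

Row 1 is complete and sums to 350; that is the magic constant.
Column 2: 92 + 80 + 107 + ? = 350, so (2,2) = 71.
The remaining cell in anti-diagonal is (4,1) = 350 − 285 = 65.
From row 2, 350 − (101 + 71 + 110) gives (2,4) = 68.
The remaining cell in column 1 is (3,1) = 350 − 252 = 98.
Column 4: 95 + 68 + 83 + ? = 350, so (4,4) = 104.
Main diagonal needs 350; the known cells sum to 261, so (3,3) = 89.
Row 4 must total 350; the given cells sum to 276, so (4,3) = 74.

74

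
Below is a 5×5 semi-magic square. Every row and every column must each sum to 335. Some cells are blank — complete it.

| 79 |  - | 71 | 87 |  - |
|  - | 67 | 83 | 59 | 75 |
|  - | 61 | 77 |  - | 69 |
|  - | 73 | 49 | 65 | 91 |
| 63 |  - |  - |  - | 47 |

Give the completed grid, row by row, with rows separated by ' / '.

Row 2 must total 335; the given cells sum to 284, so (2,1) = 51.
From row 4, 335 − (73 + 49 + 65 + 91) gives (4,1) = 57.
From column 1, 335 − (79 + 51 + 57 + 63) gives (3,1) = 85.
Column 3 must total 335; the given cells sum to 280, so (5,3) = 55.
The remaining cell in column 5 is (1,5) = 335 − 282 = 53.
Row 1 must total 335; the given cells sum to 290, so (1,2) = 45.
Row 3 must total 335; the given cells sum to 292, so (3,4) = 43.
Column 2 needs 335; the known cells sum to 246, so (5,2) = 89.
The remaining cell in column 4 is (5,4) = 335 − 254 = 81.

79 45 71 87 53 / 51 67 83 59 75 / 85 61 77 43 69 / 57 73 49 65 91 / 63 89 55 81 47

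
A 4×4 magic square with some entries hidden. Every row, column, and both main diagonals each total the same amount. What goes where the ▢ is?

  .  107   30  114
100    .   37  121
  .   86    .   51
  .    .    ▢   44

Column 4 is complete and sums to 330; that is the magic constant.
From row 1, 330 − (107 + 30 + 114) gives (1,1) = 79.
Row 2 must total 330; the given cells sum to 258, so (2,2) = 72.
The remaining cell in column 2 is (4,2) = 330 − 265 = 65.
Using main diagonal: 79 + 72 + 44 + ? → (3,3) = 330 − 195 = 135.
From anti-diagonal, 330 − (114 + 37 + 86) gives (4,1) = 93.
Row 3: 86 + 135 + 51 + ? = 330, so (3,1) = 58.
The remaining cell in row 4 is (4,3) = 330 − 202 = 128.

128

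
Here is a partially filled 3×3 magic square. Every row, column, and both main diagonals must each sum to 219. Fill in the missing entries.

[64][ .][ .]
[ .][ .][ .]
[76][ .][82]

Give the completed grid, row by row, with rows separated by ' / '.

The remaining cell in row 3 is (3,2) = 219 − 158 = 61.
Column 1 needs 219; the known cells sum to 140, so (2,1) = 79.
Using main diagonal: 64 + 82 + ? → (2,2) = 219 − 146 = 73.
The remaining cell in anti-diagonal is (1,3) = 219 − 149 = 70.
The remaining cell in row 1 is (1,2) = 219 − 134 = 85.
Row 2 needs 219; the known cells sum to 152, so (2,3) = 67.

64 85 70 / 79 73 67 / 76 61 82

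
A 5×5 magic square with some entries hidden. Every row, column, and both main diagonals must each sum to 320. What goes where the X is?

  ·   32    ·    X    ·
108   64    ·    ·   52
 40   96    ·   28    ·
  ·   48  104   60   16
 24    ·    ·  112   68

44

Using row 4: 48 + 104 + 60 + 16 + ? → (4,1) = 320 − 228 = 92.
Column 1 must total 320; the given cells sum to 264, so (1,1) = 56.
Column 2 needs 320; the known cells sum to 240, so (5,2) = 80.
From main diagonal, 320 − (56 + 64 + 60 + 68) gives (3,3) = 72.
Row 3 must total 320; the given cells sum to 236, so (3,5) = 84.
The remaining cell in row 5 is (5,3) = 320 − 284 = 36.
Using column 5: 52 + 84 + 16 + 68 + ? → (1,5) = 320 − 220 = 100.
The remaining cell in anti-diagonal is (2,4) = 320 − 244 = 76.
Row 2: 108 + 64 + 76 + 52 + ? = 320, so (2,3) = 20.
From column 3, 320 − (20 + 72 + 104 + 36) gives (1,3) = 88.
Using column 4: 76 + 28 + 60 + 112 + ? → (1,4) = 320 − 276 = 44.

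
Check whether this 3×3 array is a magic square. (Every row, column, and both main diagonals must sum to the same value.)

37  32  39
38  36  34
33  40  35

Row 1: 37 + 32 + 39 = 108.
Row 2: 38 + 36 + 34 = 108.
Row 3: 33 + 40 + 35 = 108.
Column 1: 37 + 38 + 33 = 108.
Column 2: 32 + 36 + 40 = 108.
Column 3: 39 + 34 + 35 = 108.
Main diagonal: 37 + 36 + 35 = 108.
Anti-diagonal: 39 + 36 + 33 = 108.
All lines sum to 108.

Yes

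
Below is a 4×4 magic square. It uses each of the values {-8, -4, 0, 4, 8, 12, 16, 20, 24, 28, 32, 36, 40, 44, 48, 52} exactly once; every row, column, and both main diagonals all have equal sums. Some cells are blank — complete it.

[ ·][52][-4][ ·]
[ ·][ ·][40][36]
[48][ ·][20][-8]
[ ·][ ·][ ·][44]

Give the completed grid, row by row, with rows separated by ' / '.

24 52 -4 16 / 12 0 40 36 / 48 28 20 -8 / 4 8 32 44

The 16 entries sum to 352, so each line sums to 352/4 = 88.
Row 3 must total 88; the given cells sum to 60, so (3,2) = 28.
Column 3 needs 88; the known cells sum to 56, so (4,3) = 32.
Column 4 must total 88; the given cells sum to 72, so (1,4) = 16.
From anti-diagonal, 88 − (16 + 40 + 28) gives (4,1) = 4.
Row 1 needs 88; the known cells sum to 64, so (1,1) = 24.
The remaining cell in row 4 is (4,2) = 88 − 80 = 8.
Column 1: 24 + 48 + 4 + ? = 88, so (2,1) = 12.
The remaining cell in column 2 is (2,2) = 88 − 88 = 0.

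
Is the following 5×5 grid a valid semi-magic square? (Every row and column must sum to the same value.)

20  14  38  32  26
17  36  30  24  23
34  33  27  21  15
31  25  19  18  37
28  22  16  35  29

Yes

Row 1: 20 + 14 + 38 + 32 + 26 = 130.
Row 2: 17 + 36 + 30 + 24 + 23 = 130.
Row 3: 34 + 33 + 27 + 21 + 15 = 130.
Row 4: 31 + 25 + 19 + 18 + 37 = 130.
Row 5: 28 + 22 + 16 + 35 + 29 = 130.
Column 1: 20 + 17 + 34 + 31 + 28 = 130.
Column 2: 14 + 36 + 33 + 25 + 22 = 130.
Column 3: 38 + 30 + 27 + 19 + 16 = 130.
Column 4: 32 + 24 + 21 + 18 + 35 = 130.
Column 5: 26 + 23 + 15 + 37 + 29 = 130.
All lines sum to 130.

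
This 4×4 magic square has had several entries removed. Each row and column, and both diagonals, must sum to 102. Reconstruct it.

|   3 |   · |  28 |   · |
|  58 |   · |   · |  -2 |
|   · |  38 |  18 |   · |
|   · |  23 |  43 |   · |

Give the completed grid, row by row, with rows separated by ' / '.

The remaining cell in column 3 is (2,3) = 102 − 89 = 13.
The remaining cell in row 2 is (2,2) = 102 − 69 = 33.
From column 2, 102 − (33 + 38 + 23) gives (1,2) = 8.
The remaining cell in main diagonal is (4,4) = 102 − 54 = 48.
Row 1 must total 102; the given cells sum to 39, so (1,4) = 63.
From row 4, 102 − (23 + 43 + 48) gives (4,1) = -12.
Column 1 needs 102; the known cells sum to 49, so (3,1) = 53.
Column 4 needs 102; the known cells sum to 109, so (3,4) = -7.

3 8 28 63 / 58 33 13 -2 / 53 38 18 -7 / -12 23 43 48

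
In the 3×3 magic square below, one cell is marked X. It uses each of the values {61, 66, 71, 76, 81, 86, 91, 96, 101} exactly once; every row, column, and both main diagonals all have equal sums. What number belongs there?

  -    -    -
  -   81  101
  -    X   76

71

The 9 entries sum to 729, so each line sums to 729/3 = 243.
Using row 2: 81 + 101 + ? → (2,1) = 243 − 182 = 61.
The remaining cell in column 3 is (1,3) = 243 − 177 = 66.
Main diagonal needs 243; the known cells sum to 157, so (1,1) = 86.
Anti-diagonal must total 243; the given cells sum to 147, so (3,1) = 96.
Row 1 needs 243; the known cells sum to 152, so (1,2) = 91.
Row 3: 96 + 76 + ? = 243, so (3,2) = 71.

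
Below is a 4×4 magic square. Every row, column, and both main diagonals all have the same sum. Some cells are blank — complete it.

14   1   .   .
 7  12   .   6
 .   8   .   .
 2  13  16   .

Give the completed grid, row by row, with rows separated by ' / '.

14 1 4 15 / 7 12 9 6 / 11 8 5 10 / 2 13 16 3

Column 2 is already complete: 1 + 12 + 8 + 13 = 34, so that is the magic constant.
From row 2, 34 − (7 + 12 + 6) gives (2,3) = 9.
The remaining cell in row 4 is (4,4) = 34 − 31 = 3.
The remaining cell in column 1 is (3,1) = 34 − 23 = 11.
The remaining cell in main diagonal is (3,3) = 34 − 29 = 5.
Anti-diagonal must total 34; the given cells sum to 19, so (1,4) = 15.
Row 1: 14 + 1 + 15 + ? = 34, so (1,3) = 4.
Row 3 needs 34; the known cells sum to 24, so (3,4) = 10.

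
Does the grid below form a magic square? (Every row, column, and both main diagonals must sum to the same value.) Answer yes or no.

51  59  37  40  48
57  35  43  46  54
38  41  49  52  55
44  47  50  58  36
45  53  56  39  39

Row 1: 51 + 59 + 37 + 40 + 48 = 235.
Row 2: 57 + 35 + 43 + 46 + 54 = 235.
Row 3: 38 + 41 + 49 + 52 + 55 = 235.
Row 4: 44 + 47 + 50 + 58 + 36 = 235.
Row 5: 45 + 53 + 56 + 39 + 39 = 232.
Column 1: 51 + 57 + 38 + 44 + 45 = 235.
Column 2: 59 + 35 + 41 + 47 + 53 = 235.
Column 3: 37 + 43 + 49 + 50 + 56 = 235.
Column 4: 40 + 46 + 52 + 58 + 39 = 235.
Column 5: 48 + 54 + 55 + 36 + 39 = 232.
Main diagonal: 51 + 35 + 49 + 58 + 39 = 232.
Anti-diagonal: 48 + 46 + 49 + 47 + 45 = 235.

No — row 5 sums to 232 but row 1 sums to 235.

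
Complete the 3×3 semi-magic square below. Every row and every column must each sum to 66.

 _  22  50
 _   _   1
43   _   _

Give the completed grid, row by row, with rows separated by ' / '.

-6 22 50 / 29 36 1 / 43 8 15

From row 1, 66 − (22 + 50) gives (1,1) = -6.
From column 1, 66 − (-6 + 43) gives (2,1) = 29.
From column 3, 66 − (50 + 1) gives (3,3) = 15.
Using row 2: 29 + 1 + ? → (2,2) = 66 − 30 = 36.
Row 3: 43 + 15 + ? = 66, so (3,2) = 8.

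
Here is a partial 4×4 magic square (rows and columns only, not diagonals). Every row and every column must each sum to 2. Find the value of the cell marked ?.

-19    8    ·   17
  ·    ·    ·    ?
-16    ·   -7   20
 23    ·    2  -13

-22

Using row 1: -19 + 8 + 17 + ? → (1,3) = 2 − 6 = -4.
From row 3, 2 − (-16 + (-7) + 20) gives (3,2) = 5.
Using row 4: 23 + 2 + (-13) + ? → (4,2) = 2 − 12 = -10.
Column 1 needs 2; the known cells sum to -12, so (2,1) = 14.
The remaining cell in column 2 is (2,2) = 2 − 3 = -1.
Column 3 needs 2; the known cells sum to -9, so (2,3) = 11.
From column 4, 2 − (17 + 20 + (-13)) gives (2,4) = -22.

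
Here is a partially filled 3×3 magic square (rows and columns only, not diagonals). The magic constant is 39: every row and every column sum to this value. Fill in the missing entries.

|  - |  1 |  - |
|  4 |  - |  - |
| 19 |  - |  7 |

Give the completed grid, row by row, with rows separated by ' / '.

Row 3: 19 + 7 + ? = 39, so (3,2) = 13.
Column 1 needs 39; the known cells sum to 23, so (1,1) = 16.
From column 2, 39 − (1 + 13) gives (2,2) = 25.
The remaining cell in row 1 is (1,3) = 39 − 17 = 22.
The remaining cell in row 2 is (2,3) = 39 − 29 = 10.

16 1 22 / 4 25 10 / 19 13 7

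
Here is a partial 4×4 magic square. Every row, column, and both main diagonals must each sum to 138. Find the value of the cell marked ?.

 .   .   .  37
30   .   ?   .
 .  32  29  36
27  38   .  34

42

Row 3 must total 138; the given cells sum to 97, so (3,1) = 41.
The remaining cell in row 4 is (4,3) = 138 − 99 = 39.
Column 1 needs 138; the known cells sum to 98, so (1,1) = 40.
The remaining cell in column 4 is (2,4) = 138 − 107 = 31.
Using main diagonal: 40 + 29 + 34 + ? → (2,2) = 138 − 103 = 35.
From anti-diagonal, 138 − (37 + 32 + 27) gives (2,3) = 42.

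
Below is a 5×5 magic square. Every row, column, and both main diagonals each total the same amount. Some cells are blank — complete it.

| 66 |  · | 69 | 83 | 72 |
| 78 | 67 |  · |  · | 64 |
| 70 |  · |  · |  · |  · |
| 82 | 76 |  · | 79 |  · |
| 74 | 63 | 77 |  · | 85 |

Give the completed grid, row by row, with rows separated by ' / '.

Column 1 is already complete: 66 + 78 + 70 + 82 + 74 = 370, so that is the magic constant.
From row 1, 370 − (66 + 69 + 83 + 72) gives (1,2) = 80.
Row 5 must total 370; the given cells sum to 299, so (5,4) = 71.
Using column 2: 80 + 67 + 76 + 63 + ? → (3,2) = 370 − 286 = 84.
Using main diagonal: 66 + 67 + 79 + 85 + ? → (3,3) = 370 − 297 = 73.
Using anti-diagonal: 72 + 73 + 76 + 74 + ? → (2,4) = 370 − 295 = 75.
From row 2, 370 − (78 + 67 + 75 + 64) gives (2,3) = 86.
From column 3, 370 − (69 + 86 + 73 + 77) gives (4,3) = 65.
Using column 4: 83 + 75 + 79 + 71 + ? → (3,4) = 370 − 308 = 62.
Row 3 must total 370; the given cells sum to 289, so (3,5) = 81.
Using row 4: 82 + 76 + 65 + 79 + ? → (4,5) = 370 − 302 = 68.

66 80 69 83 72 / 78 67 86 75 64 / 70 84 73 62 81 / 82 76 65 79 68 / 74 63 77 71 85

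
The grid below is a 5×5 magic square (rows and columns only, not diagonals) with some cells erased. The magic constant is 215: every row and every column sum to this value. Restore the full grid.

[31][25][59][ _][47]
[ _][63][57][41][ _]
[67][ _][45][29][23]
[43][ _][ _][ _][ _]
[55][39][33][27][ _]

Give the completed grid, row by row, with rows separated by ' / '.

Row 1 needs 215; the known cells sum to 162, so (1,4) = 53.
The remaining cell in row 3 is (3,2) = 215 − 164 = 51.
Row 5 must total 215; the given cells sum to 154, so (5,5) = 61.
The remaining cell in column 1 is (2,1) = 215 − 196 = 19.
The remaining cell in column 2 is (4,2) = 215 − 178 = 37.
Column 3: 59 + 57 + 45 + 33 + ? = 215, so (4,3) = 21.
Column 4 needs 215; the known cells sum to 150, so (4,4) = 65.
The remaining cell in row 2 is (2,5) = 215 − 180 = 35.
From row 4, 215 − (43 + 37 + 21 + 65) gives (4,5) = 49.

31 25 59 53 47 / 19 63 57 41 35 / 67 51 45 29 23 / 43 37 21 65 49 / 55 39 33 27 61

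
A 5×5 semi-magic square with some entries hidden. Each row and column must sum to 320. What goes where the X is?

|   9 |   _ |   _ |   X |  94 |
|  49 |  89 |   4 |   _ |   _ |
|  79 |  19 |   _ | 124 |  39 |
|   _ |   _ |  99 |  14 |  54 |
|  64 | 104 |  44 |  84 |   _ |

29

Row 3: 79 + 19 + 124 + 39 + ? = 320, so (3,3) = 59.
Row 5: 64 + 104 + 44 + 84 + ? = 320, so (5,5) = 24.
Using column 1: 9 + 49 + 79 + 64 + ? → (4,1) = 320 − 201 = 119.
Column 3 needs 320; the known cells sum to 206, so (1,3) = 114.
The remaining cell in column 5 is (2,5) = 320 − 211 = 109.
From row 2, 320 − (49 + 89 + 4 + 109) gives (2,4) = 69.
Using row 4: 119 + 99 + 14 + 54 + ? → (4,2) = 320 − 286 = 34.
Column 2: 89 + 19 + 34 + 104 + ? = 320, so (1,2) = 74.
From column 4, 320 − (69 + 124 + 14 + 84) gives (1,4) = 29.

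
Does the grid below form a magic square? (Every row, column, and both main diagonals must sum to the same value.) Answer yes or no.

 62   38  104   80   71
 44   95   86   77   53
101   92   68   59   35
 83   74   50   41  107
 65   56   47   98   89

Yes

Row 1: 62 + 38 + 104 + 80 + 71 = 355.
Row 2: 44 + 95 + 86 + 77 + 53 = 355.
Row 3: 101 + 92 + 68 + 59 + 35 = 355.
Row 4: 83 + 74 + 50 + 41 + 107 = 355.
Row 5: 65 + 56 + 47 + 98 + 89 = 355.
Column 1: 62 + 44 + 101 + 83 + 65 = 355.
Column 2: 38 + 95 + 92 + 74 + 56 = 355.
Column 3: 104 + 86 + 68 + 50 + 47 = 355.
Column 4: 80 + 77 + 59 + 41 + 98 = 355.
Column 5: 71 + 53 + 35 + 107 + 89 = 355.
Main diagonal: 62 + 95 + 68 + 41 + 89 = 355.
Anti-diagonal: 71 + 77 + 68 + 74 + 65 = 355.
All lines sum to 355.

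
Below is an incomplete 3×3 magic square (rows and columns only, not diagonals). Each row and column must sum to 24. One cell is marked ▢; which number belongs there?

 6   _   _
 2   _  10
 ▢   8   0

16

Row 2 must total 24; the given cells sum to 12, so (2,2) = 12.
Row 3 needs 24; the known cells sum to 8, so (3,1) = 16.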